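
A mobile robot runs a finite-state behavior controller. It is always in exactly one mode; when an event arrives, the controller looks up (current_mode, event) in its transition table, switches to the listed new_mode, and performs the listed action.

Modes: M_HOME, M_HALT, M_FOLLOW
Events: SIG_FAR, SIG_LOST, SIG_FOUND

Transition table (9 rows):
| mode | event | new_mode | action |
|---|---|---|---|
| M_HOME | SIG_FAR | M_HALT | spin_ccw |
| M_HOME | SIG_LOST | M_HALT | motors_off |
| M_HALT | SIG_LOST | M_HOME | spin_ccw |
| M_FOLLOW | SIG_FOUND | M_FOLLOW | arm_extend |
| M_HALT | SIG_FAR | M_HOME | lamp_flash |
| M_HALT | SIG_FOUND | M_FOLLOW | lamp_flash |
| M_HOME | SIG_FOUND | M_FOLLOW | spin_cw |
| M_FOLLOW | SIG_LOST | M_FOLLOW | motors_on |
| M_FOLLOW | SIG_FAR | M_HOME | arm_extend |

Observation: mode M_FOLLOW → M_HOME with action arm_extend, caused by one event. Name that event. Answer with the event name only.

SIG_FAR

try SIG_FAR: (M_FOLLOW, SIG_FAR) → (M_HOME, arm_extend)  ← matches
try SIG_LOST: (M_FOLLOW, SIG_LOST) → (M_FOLLOW, motors_on)
try SIG_FOUND: (M_FOLLOW, SIG_FOUND) → (M_FOLLOW, arm_extend)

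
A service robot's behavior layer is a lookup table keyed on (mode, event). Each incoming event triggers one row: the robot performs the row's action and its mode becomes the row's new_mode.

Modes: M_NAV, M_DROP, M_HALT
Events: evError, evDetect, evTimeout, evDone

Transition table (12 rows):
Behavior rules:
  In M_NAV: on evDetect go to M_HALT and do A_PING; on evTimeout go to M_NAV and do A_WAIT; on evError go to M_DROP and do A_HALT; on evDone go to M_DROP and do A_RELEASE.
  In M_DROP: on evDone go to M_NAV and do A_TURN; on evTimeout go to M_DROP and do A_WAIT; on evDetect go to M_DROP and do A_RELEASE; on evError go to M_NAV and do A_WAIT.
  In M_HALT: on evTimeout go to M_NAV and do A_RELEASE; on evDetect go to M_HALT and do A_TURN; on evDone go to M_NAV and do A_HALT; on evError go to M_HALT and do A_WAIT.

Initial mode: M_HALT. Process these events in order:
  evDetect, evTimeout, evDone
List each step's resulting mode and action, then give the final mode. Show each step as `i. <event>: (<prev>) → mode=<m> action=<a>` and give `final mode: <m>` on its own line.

1. evDetect: (M_HALT) → mode=M_HALT action=A_TURN
2. evTimeout: (M_HALT) → mode=M_NAV action=A_RELEASE
3. evDone: (M_NAV) → mode=M_DROP action=A_RELEASE

final mode: M_DROP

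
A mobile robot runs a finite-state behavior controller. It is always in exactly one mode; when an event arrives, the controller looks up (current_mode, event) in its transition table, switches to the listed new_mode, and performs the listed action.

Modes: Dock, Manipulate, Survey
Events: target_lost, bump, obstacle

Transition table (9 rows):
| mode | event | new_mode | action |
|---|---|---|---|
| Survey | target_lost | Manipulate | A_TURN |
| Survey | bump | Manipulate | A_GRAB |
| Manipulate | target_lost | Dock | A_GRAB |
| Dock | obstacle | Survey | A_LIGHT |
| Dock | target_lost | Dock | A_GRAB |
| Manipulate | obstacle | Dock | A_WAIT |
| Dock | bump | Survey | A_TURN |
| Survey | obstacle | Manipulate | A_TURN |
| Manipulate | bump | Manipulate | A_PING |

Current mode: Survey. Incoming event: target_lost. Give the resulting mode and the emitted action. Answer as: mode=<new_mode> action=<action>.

mode=Manipulate action=A_TURN

current mode = Survey; filter table to that mode:
  (Survey, target_lost) → (Manipulate, A_TURN)  ← event matches
  (Survey, bump) → (Manipulate, A_GRAB)
  (Survey, obstacle) → (Manipulate, A_TURN)
event = target_lost selects (Manipulate, A_TURN)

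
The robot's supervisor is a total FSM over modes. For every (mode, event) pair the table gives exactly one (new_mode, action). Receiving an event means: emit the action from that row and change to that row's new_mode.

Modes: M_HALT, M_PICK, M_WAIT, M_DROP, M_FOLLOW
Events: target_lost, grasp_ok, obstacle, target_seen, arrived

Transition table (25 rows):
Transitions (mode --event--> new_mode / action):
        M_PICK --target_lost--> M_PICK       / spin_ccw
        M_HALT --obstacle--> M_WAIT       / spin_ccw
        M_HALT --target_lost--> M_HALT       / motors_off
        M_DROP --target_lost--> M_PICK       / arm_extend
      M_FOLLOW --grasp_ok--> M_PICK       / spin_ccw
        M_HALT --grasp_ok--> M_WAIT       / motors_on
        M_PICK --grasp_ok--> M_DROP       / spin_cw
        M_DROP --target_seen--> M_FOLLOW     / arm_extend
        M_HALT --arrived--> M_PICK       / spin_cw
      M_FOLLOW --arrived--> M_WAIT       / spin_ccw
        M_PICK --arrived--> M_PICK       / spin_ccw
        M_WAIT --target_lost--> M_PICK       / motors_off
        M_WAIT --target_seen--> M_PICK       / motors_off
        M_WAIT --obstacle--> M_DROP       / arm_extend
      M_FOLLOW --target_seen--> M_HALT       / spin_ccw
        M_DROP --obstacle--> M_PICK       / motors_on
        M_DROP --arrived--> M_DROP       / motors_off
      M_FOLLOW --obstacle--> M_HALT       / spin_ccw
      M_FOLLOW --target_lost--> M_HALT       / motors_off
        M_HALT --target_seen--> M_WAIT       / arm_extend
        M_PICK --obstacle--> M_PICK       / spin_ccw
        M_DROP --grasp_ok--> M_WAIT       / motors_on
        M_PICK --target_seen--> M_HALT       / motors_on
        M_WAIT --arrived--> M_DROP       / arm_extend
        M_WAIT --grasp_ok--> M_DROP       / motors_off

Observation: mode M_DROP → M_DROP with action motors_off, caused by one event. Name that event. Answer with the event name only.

arrived

try target_lost: (M_DROP, target_lost) → (M_PICK, arm_extend)
try grasp_ok: (M_DROP, grasp_ok) → (M_WAIT, motors_on)
try obstacle: (M_DROP, obstacle) → (M_PICK, motors_on)
try target_seen: (M_DROP, target_seen) → (M_FOLLOW, arm_extend)
try arrived: (M_DROP, arrived) → (M_DROP, motors_off)  ← matches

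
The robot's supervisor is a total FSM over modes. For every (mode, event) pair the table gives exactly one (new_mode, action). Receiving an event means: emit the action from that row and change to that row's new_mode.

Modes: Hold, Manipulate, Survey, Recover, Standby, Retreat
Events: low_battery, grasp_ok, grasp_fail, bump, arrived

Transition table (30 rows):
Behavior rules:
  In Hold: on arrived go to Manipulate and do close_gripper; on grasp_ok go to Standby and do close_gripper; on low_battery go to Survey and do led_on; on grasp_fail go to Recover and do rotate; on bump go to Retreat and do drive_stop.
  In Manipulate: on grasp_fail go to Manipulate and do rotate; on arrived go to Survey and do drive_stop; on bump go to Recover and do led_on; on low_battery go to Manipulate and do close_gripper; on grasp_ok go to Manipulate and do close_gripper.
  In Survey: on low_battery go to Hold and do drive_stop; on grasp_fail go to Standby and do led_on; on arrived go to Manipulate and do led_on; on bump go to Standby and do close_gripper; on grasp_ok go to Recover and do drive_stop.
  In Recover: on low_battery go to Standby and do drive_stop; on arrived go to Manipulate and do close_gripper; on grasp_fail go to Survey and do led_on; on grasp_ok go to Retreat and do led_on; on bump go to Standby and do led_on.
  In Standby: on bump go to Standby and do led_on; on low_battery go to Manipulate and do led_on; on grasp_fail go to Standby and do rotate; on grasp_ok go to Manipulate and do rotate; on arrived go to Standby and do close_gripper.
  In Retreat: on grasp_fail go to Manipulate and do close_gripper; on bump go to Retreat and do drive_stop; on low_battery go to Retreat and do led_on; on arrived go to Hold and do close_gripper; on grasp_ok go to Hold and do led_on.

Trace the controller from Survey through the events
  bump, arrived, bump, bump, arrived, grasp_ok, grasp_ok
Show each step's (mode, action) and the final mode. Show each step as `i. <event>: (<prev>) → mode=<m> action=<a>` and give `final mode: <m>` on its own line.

1. bump: (Survey) → mode=Standby action=close_gripper
2. arrived: (Standby) → mode=Standby action=close_gripper
3. bump: (Standby) → mode=Standby action=led_on
4. bump: (Standby) → mode=Standby action=led_on
5. arrived: (Standby) → mode=Standby action=close_gripper
6. grasp_ok: (Standby) → mode=Manipulate action=rotate
7. grasp_ok: (Manipulate) → mode=Manipulate action=close_gripper

final mode: Manipulate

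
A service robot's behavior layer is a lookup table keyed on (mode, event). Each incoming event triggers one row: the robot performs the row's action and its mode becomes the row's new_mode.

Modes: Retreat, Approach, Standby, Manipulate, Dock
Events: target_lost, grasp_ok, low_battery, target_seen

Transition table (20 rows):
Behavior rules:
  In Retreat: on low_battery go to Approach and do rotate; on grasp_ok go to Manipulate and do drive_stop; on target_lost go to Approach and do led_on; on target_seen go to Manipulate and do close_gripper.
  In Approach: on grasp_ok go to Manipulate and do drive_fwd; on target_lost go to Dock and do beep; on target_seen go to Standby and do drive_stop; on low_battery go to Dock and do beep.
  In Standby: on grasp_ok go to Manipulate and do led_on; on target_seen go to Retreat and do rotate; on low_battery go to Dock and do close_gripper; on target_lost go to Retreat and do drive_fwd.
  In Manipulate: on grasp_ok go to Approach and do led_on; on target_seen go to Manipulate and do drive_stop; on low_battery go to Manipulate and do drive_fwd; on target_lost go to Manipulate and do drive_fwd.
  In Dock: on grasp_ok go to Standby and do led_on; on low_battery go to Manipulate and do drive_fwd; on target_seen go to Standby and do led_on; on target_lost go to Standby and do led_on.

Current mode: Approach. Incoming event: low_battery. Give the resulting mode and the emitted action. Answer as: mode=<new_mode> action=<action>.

current mode = Approach; filter table to that mode:
  (Approach, grasp_ok) → (Manipulate, drive_fwd)
  (Approach, target_lost) → (Dock, beep)
  (Approach, target_seen) → (Standby, drive_stop)
  (Approach, low_battery) → (Dock, beep)  ← event matches
event = low_battery selects (Dock, beep)

mode=Dock action=beep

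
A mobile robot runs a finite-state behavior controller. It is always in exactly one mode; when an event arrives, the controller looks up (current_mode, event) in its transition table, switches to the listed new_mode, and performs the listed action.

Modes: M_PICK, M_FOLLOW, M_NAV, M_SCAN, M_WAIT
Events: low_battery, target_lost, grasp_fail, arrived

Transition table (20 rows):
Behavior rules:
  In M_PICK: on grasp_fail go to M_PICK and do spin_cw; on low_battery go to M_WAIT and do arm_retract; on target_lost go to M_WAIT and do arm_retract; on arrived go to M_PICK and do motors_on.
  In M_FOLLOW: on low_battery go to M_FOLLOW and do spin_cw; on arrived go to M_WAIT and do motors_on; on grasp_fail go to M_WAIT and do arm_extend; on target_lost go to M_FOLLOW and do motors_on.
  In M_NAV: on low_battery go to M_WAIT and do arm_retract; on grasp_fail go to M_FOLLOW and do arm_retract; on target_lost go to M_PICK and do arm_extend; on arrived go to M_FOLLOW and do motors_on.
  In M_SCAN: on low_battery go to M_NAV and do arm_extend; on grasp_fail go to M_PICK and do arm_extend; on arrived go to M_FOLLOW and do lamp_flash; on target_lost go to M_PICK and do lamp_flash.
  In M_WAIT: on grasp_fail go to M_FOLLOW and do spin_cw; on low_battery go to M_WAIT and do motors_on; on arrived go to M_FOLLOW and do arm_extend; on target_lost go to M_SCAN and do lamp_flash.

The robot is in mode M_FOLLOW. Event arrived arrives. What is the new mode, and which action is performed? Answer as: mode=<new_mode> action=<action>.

mode=M_WAIT action=motors_on

current mode = M_FOLLOW; filter table to that mode:
  (M_FOLLOW, low_battery) → (M_FOLLOW, spin_cw)
  (M_FOLLOW, arrived) → (M_WAIT, motors_on)  ← event matches
  (M_FOLLOW, grasp_fail) → (M_WAIT, arm_extend)
  (M_FOLLOW, target_lost) → (M_FOLLOW, motors_on)
event = arrived selects (M_WAIT, motors_on)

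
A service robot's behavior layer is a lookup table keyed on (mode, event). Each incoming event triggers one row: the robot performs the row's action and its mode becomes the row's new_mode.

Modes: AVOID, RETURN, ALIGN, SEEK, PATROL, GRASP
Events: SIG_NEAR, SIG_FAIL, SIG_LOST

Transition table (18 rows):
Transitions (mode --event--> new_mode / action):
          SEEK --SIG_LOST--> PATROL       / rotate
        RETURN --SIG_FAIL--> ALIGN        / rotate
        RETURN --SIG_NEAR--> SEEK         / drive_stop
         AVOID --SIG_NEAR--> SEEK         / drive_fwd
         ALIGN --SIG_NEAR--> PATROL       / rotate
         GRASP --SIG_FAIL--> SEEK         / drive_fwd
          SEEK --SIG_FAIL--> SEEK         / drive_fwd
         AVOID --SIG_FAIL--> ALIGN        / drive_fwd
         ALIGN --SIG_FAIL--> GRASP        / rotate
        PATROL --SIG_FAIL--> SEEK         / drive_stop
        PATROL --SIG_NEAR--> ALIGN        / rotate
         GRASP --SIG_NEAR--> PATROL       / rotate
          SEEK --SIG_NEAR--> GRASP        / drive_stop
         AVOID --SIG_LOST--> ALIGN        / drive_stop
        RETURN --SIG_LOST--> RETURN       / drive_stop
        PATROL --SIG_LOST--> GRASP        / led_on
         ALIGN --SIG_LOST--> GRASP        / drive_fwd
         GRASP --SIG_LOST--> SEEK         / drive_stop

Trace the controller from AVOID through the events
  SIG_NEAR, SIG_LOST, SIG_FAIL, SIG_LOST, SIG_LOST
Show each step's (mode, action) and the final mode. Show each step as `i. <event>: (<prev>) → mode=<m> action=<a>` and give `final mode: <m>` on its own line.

final mode: GRASP

1. SIG_NEAR: (AVOID) → mode=SEEK action=drive_fwd
2. SIG_LOST: (SEEK) → mode=PATROL action=rotate
3. SIG_FAIL: (PATROL) → mode=SEEK action=drive_stop
4. SIG_LOST: (SEEK) → mode=PATROL action=rotate
5. SIG_LOST: (PATROL) → mode=GRASP action=led_on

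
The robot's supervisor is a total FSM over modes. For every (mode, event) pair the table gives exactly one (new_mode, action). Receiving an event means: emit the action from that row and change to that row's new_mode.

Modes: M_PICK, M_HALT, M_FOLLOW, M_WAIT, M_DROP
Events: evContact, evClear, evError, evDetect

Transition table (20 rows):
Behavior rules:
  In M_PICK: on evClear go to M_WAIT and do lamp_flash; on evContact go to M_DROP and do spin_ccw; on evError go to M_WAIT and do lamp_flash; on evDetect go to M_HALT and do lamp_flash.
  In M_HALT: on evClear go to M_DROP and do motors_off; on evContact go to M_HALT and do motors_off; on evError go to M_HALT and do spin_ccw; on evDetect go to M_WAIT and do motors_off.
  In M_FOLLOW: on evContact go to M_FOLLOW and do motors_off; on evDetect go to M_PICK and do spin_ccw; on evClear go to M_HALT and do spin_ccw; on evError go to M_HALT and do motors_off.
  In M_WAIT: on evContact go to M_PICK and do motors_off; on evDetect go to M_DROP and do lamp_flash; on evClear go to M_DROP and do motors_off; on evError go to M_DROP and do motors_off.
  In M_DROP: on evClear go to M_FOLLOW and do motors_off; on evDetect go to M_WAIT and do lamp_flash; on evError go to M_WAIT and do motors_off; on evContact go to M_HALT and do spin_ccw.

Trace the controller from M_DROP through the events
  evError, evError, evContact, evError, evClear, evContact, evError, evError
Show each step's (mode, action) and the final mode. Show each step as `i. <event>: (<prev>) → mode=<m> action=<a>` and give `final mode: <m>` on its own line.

1. evError: (M_DROP) → mode=M_WAIT action=motors_off
2. evError: (M_WAIT) → mode=M_DROP action=motors_off
3. evContact: (M_DROP) → mode=M_HALT action=spin_ccw
4. evError: (M_HALT) → mode=M_HALT action=spin_ccw
5. evClear: (M_HALT) → mode=M_DROP action=motors_off
6. evContact: (M_DROP) → mode=M_HALT action=spin_ccw
7. evError: (M_HALT) → mode=M_HALT action=spin_ccw
8. evError: (M_HALT) → mode=M_HALT action=spin_ccw

final mode: M_HALT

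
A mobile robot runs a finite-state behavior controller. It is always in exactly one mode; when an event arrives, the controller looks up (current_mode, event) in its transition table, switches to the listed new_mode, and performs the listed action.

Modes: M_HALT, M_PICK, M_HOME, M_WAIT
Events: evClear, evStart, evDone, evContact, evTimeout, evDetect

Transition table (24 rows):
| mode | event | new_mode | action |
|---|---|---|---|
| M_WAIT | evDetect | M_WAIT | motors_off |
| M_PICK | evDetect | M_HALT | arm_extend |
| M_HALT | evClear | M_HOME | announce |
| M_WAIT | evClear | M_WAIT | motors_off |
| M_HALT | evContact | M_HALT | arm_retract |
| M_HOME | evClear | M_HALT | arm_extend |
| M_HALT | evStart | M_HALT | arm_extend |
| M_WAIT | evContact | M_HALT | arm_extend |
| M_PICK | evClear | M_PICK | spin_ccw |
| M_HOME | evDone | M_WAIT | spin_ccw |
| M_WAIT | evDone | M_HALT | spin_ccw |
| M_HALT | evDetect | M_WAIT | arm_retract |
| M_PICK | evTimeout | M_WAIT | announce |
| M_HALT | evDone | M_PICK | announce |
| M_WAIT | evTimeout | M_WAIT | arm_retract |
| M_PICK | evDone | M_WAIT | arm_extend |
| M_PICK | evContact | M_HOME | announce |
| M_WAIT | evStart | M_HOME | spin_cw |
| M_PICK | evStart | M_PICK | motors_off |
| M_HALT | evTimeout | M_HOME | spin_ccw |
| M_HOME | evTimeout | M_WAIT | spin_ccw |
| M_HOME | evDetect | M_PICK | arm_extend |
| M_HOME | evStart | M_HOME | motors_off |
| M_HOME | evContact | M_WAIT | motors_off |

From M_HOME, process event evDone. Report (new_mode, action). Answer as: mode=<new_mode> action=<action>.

current mode = M_HOME; filter table to that mode:
  (M_HOME, evClear) → (M_HALT, arm_extend)
  (M_HOME, evDone) → (M_WAIT, spin_ccw)  ← event matches
  (M_HOME, evTimeout) → (M_WAIT, spin_ccw)
  (M_HOME, evDetect) → (M_PICK, arm_extend)
  (M_HOME, evStart) → (M_HOME, motors_off)
  (M_HOME, evContact) → (M_WAIT, motors_off)
event = evDone selects (M_WAIT, spin_ccw)

mode=M_WAIT action=spin_ccw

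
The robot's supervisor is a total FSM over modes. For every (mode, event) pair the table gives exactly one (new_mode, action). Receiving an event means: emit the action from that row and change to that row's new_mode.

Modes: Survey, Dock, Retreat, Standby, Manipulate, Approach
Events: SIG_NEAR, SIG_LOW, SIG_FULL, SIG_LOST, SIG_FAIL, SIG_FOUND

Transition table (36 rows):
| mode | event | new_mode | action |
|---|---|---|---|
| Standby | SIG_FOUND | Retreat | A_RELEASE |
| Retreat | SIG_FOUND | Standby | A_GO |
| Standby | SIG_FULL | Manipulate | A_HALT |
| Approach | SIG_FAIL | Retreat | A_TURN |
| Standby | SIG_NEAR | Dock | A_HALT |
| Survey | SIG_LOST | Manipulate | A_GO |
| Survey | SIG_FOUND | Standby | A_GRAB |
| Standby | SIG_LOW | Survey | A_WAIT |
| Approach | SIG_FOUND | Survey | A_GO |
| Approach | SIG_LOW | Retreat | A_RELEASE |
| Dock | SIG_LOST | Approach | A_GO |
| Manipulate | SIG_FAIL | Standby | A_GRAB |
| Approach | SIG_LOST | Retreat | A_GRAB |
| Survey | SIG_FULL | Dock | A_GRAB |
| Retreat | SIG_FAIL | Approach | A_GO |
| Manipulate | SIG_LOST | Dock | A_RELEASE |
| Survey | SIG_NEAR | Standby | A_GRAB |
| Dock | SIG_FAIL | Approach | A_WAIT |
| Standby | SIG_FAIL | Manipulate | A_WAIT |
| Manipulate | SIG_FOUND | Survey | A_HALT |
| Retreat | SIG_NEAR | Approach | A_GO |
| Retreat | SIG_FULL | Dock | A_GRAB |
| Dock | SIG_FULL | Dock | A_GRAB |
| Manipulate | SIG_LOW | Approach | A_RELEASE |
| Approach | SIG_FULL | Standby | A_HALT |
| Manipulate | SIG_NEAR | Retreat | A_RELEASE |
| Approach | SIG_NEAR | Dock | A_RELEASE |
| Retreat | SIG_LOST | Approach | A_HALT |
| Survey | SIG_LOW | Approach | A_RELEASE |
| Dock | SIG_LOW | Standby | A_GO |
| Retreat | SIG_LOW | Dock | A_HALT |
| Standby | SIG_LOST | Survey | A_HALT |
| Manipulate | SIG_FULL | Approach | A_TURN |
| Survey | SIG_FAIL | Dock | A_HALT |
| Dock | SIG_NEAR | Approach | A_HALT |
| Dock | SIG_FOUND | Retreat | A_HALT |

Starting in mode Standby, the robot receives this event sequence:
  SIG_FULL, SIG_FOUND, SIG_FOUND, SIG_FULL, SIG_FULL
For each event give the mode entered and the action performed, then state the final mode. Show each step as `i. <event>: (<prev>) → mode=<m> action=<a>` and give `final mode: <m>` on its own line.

1. SIG_FULL: (Standby) → mode=Manipulate action=A_HALT
2. SIG_FOUND: (Manipulate) → mode=Survey action=A_HALT
3. SIG_FOUND: (Survey) → mode=Standby action=A_GRAB
4. SIG_FULL: (Standby) → mode=Manipulate action=A_HALT
5. SIG_FULL: (Manipulate) → mode=Approach action=A_TURN

final mode: Approach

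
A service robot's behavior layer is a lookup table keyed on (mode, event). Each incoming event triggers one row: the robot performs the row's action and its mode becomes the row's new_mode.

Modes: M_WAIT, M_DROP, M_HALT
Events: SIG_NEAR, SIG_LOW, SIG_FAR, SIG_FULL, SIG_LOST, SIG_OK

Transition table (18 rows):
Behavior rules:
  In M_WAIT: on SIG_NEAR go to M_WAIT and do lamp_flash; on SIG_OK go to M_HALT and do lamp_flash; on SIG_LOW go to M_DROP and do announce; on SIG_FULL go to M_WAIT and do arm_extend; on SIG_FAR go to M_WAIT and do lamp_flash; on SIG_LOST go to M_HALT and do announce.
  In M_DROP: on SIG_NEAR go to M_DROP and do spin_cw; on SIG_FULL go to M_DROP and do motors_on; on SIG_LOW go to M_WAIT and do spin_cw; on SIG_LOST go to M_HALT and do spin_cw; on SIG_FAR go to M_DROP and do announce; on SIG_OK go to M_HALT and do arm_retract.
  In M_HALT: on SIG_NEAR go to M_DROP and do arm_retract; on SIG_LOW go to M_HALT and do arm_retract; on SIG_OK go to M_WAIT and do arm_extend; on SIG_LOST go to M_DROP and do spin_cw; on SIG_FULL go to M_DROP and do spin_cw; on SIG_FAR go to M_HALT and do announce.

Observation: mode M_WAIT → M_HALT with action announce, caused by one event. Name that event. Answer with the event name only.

try SIG_NEAR: (M_WAIT, SIG_NEAR) → (M_WAIT, lamp_flash)
try SIG_LOW: (M_WAIT, SIG_LOW) → (M_DROP, announce)
try SIG_FAR: (M_WAIT, SIG_FAR) → (M_WAIT, lamp_flash)
try SIG_FULL: (M_WAIT, SIG_FULL) → (M_WAIT, arm_extend)
try SIG_LOST: (M_WAIT, SIG_LOST) → (M_HALT, announce)  ← matches
try SIG_OK: (M_WAIT, SIG_OK) → (M_HALT, lamp_flash)

SIG_LOST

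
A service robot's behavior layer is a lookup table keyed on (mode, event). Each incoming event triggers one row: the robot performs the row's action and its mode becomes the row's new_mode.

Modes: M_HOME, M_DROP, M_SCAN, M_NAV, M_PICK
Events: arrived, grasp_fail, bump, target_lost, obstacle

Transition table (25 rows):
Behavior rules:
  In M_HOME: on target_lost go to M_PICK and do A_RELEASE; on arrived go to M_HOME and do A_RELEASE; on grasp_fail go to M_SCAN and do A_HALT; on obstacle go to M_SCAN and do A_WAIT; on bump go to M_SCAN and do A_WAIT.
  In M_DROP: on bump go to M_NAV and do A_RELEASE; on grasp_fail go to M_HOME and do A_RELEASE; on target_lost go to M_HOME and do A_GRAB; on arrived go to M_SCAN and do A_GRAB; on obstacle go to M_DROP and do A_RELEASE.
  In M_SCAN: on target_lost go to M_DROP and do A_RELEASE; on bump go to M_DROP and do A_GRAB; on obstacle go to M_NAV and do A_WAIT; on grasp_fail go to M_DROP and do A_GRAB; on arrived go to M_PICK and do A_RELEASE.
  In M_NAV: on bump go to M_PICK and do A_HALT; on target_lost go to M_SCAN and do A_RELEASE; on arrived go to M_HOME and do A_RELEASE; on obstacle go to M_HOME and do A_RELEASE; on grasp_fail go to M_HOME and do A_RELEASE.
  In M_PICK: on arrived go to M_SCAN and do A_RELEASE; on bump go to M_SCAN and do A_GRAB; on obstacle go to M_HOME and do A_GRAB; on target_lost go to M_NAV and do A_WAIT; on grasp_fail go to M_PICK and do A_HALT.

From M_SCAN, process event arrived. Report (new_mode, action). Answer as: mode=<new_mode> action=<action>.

current mode = M_SCAN; filter table to that mode:
  (M_SCAN, target_lost) → (M_DROP, A_RELEASE)
  (M_SCAN, bump) → (M_DROP, A_GRAB)
  (M_SCAN, obstacle) → (M_NAV, A_WAIT)
  (M_SCAN, grasp_fail) → (M_DROP, A_GRAB)
  (M_SCAN, arrived) → (M_PICK, A_RELEASE)  ← event matches
event = arrived selects (M_PICK, A_RELEASE)

mode=M_PICK action=A_RELEASE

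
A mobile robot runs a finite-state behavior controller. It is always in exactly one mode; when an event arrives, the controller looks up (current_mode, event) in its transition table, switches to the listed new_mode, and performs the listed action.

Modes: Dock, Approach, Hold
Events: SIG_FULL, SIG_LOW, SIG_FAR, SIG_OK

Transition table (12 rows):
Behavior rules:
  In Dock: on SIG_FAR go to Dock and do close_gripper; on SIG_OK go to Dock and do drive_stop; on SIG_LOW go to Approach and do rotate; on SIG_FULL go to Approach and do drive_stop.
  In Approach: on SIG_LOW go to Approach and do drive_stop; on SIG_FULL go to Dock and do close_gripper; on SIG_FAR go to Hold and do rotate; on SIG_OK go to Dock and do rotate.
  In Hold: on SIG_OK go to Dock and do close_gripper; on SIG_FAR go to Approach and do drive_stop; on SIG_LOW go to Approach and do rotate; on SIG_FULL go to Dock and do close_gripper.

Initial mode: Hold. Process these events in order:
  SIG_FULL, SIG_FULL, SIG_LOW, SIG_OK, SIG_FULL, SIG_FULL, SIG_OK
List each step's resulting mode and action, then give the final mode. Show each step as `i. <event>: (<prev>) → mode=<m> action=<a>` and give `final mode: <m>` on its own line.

final mode: Dock

1. SIG_FULL: (Hold) → mode=Dock action=close_gripper
2. SIG_FULL: (Dock) → mode=Approach action=drive_stop
3. SIG_LOW: (Approach) → mode=Approach action=drive_stop
4. SIG_OK: (Approach) → mode=Dock action=rotate
5. SIG_FULL: (Dock) → mode=Approach action=drive_stop
6. SIG_FULL: (Approach) → mode=Dock action=close_gripper
7. SIG_OK: (Dock) → mode=Dock action=drive_stop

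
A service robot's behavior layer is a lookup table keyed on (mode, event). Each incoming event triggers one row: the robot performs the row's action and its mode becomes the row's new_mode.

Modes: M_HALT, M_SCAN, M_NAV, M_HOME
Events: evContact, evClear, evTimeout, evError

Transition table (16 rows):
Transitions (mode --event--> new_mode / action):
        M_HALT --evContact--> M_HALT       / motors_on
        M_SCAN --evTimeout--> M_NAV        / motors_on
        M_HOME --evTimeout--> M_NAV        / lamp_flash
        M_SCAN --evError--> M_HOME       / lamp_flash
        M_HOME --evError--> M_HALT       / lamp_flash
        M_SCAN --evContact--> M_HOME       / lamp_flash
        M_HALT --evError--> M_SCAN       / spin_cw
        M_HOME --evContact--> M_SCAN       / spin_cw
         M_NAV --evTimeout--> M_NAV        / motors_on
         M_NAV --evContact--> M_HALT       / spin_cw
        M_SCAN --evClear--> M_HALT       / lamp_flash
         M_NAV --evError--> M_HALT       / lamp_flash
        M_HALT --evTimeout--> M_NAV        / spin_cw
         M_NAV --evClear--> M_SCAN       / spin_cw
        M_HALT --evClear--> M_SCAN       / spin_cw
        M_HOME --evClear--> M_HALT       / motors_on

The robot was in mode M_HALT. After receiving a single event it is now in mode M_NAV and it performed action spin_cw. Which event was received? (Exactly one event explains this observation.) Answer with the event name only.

try evContact: (M_HALT, evContact) → (M_HALT, motors_on)
try evClear: (M_HALT, evClear) → (M_SCAN, spin_cw)
try evTimeout: (M_HALT, evTimeout) → (M_NAV, spin_cw)  ← matches
try evError: (M_HALT, evError) → (M_SCAN, spin_cw)

evTimeout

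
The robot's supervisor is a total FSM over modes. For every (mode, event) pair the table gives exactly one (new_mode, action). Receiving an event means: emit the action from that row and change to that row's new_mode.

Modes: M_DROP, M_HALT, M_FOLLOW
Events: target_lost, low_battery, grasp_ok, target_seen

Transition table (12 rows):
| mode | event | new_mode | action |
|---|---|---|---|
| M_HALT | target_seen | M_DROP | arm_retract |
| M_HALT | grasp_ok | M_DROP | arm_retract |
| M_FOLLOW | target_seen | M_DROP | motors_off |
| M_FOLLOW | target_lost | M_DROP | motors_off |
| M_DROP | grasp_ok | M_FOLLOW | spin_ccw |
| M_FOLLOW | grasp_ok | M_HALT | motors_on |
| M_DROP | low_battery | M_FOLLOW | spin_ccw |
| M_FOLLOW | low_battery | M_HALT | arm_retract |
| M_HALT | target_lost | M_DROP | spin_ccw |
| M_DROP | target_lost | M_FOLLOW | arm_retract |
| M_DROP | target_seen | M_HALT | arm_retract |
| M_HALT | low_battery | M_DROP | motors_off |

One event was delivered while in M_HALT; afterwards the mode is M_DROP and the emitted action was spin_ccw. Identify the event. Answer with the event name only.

target_lost

try target_lost: (M_HALT, target_lost) → (M_DROP, spin_ccw)  ← matches
try low_battery: (M_HALT, low_battery) → (M_DROP, motors_off)
try grasp_ok: (M_HALT, grasp_ok) → (M_DROP, arm_retract)
try target_seen: (M_HALT, target_seen) → (M_DROP, arm_retract)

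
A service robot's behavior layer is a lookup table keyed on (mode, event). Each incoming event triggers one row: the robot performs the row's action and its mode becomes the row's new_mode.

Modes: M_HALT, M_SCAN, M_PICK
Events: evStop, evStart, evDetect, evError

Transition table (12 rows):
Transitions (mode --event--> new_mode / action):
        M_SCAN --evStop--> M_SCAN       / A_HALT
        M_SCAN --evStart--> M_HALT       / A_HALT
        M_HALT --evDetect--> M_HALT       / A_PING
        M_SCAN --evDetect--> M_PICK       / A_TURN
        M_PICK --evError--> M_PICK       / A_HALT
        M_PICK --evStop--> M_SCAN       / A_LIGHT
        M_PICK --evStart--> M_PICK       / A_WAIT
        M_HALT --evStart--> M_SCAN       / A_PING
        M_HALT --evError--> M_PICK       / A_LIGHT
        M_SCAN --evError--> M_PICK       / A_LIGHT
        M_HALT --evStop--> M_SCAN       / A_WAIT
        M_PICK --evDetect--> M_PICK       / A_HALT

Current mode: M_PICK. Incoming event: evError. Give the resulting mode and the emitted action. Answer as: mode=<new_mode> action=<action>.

mode=M_PICK action=A_HALT

current mode = M_PICK; filter table to that mode:
  (M_PICK, evError) → (M_PICK, A_HALT)  ← event matches
  (M_PICK, evStop) → (M_SCAN, A_LIGHT)
  (M_PICK, evStart) → (M_PICK, A_WAIT)
  (M_PICK, evDetect) → (M_PICK, A_HALT)
event = evError selects (M_PICK, A_HALT)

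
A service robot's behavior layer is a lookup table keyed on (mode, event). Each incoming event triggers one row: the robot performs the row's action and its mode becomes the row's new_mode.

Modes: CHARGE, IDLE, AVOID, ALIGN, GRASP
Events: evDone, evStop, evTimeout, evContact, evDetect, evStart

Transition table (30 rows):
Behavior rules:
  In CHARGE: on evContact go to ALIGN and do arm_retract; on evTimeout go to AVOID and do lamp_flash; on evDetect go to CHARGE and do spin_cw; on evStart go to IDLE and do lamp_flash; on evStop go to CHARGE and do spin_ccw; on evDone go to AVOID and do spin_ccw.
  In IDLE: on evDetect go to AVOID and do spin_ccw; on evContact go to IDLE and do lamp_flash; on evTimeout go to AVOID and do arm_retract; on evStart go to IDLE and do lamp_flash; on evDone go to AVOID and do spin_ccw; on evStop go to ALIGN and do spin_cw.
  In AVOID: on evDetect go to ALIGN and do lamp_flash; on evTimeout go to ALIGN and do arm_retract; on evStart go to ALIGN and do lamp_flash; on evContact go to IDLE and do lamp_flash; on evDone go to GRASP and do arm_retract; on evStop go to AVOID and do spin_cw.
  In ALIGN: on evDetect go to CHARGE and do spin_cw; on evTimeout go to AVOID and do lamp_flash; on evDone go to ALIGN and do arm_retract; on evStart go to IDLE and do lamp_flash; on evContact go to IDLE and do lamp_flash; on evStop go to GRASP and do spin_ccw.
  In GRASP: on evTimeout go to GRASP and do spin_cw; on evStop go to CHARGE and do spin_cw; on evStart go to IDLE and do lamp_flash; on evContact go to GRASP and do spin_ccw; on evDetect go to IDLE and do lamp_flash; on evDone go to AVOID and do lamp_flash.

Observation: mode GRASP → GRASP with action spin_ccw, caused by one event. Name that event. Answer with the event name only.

evContact

try evDone: (GRASP, evDone) → (AVOID, lamp_flash)
try evStop: (GRASP, evStop) → (CHARGE, spin_cw)
try evTimeout: (GRASP, evTimeout) → (GRASP, spin_cw)
try evContact: (GRASP, evContact) → (GRASP, spin_ccw)  ← matches
try evDetect: (GRASP, evDetect) → (IDLE, lamp_flash)
try evStart: (GRASP, evStart) → (IDLE, lamp_flash)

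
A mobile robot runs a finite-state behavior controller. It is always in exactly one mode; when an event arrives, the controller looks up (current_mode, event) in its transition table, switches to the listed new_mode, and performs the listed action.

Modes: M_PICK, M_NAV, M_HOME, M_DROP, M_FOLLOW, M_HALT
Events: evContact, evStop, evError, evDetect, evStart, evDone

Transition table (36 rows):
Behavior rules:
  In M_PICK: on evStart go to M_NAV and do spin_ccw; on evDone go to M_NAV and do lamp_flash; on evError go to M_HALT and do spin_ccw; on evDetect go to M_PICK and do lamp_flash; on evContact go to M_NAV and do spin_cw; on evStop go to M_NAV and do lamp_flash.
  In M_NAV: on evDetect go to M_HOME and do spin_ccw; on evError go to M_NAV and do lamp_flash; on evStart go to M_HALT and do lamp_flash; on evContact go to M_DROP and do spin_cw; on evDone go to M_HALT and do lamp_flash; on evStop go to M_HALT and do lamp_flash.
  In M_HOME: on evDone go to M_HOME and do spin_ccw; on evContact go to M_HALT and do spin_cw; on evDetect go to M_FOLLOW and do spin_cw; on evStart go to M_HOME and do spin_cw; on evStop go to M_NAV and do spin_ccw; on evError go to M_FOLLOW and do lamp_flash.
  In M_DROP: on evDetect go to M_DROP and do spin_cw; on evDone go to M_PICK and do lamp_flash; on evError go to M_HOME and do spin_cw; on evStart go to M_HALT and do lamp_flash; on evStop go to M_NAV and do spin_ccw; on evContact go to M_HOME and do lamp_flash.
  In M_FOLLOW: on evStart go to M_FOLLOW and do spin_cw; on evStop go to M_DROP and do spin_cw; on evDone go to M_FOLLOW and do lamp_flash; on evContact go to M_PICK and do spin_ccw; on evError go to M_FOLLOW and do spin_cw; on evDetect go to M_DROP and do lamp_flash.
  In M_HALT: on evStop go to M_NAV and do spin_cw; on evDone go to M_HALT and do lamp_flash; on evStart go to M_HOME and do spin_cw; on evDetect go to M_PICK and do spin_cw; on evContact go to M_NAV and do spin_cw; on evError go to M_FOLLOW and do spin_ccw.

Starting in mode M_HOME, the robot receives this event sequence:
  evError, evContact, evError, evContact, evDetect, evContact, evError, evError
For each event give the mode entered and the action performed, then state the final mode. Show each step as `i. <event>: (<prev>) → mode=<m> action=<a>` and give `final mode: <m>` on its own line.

1. evError: (M_HOME) → mode=M_FOLLOW action=lamp_flash
2. evContact: (M_FOLLOW) → mode=M_PICK action=spin_ccw
3. evError: (M_PICK) → mode=M_HALT action=spin_ccw
4. evContact: (M_HALT) → mode=M_NAV action=spin_cw
5. evDetect: (M_NAV) → mode=M_HOME action=spin_ccw
6. evContact: (M_HOME) → mode=M_HALT action=spin_cw
7. evError: (M_HALT) → mode=M_FOLLOW action=spin_ccw
8. evError: (M_FOLLOW) → mode=M_FOLLOW action=spin_cw

final mode: M_FOLLOW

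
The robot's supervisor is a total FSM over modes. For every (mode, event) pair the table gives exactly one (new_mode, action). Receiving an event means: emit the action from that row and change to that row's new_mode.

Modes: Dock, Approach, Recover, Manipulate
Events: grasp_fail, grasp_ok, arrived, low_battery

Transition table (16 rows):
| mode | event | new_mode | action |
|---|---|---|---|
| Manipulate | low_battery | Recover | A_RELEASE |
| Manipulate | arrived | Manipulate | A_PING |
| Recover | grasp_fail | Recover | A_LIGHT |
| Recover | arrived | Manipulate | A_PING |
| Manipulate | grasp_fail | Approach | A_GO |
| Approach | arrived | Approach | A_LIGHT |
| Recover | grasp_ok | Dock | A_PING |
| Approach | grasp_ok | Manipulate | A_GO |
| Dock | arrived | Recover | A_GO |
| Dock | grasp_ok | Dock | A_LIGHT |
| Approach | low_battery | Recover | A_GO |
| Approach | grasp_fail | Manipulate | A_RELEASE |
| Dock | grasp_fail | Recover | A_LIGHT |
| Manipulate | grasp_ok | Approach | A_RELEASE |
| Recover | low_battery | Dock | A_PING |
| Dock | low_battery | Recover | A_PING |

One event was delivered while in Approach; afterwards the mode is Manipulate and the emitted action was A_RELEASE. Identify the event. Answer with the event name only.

try grasp_fail: (Approach, grasp_fail) → (Manipulate, A_RELEASE)  ← matches
try grasp_ok: (Approach, grasp_ok) → (Manipulate, A_GO)
try arrived: (Approach, arrived) → (Approach, A_LIGHT)
try low_battery: (Approach, low_battery) → (Recover, A_GO)

grasp_fail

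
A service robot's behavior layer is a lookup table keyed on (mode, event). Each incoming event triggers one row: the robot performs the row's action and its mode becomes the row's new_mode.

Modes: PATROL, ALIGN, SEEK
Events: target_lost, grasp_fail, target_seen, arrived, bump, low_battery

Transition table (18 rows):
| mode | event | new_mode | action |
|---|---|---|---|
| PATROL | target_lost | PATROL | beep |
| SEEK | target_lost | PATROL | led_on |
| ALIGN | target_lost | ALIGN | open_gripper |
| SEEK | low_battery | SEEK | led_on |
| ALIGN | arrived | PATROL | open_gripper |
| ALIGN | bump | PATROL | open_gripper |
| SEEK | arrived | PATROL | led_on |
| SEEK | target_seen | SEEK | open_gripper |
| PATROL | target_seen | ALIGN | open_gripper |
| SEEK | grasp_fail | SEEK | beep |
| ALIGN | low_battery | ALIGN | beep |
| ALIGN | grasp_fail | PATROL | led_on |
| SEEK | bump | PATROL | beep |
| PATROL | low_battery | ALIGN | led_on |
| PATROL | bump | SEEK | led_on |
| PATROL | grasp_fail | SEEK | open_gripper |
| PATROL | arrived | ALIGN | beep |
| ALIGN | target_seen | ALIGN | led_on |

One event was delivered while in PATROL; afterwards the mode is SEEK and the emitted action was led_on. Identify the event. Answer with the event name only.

bump

try target_lost: (PATROL, target_lost) → (PATROL, beep)
try grasp_fail: (PATROL, grasp_fail) → (SEEK, open_gripper)
try target_seen: (PATROL, target_seen) → (ALIGN, open_gripper)
try arrived: (PATROL, arrived) → (ALIGN, beep)
try bump: (PATROL, bump) → (SEEK, led_on)  ← matches
try low_battery: (PATROL, low_battery) → (ALIGN, led_on)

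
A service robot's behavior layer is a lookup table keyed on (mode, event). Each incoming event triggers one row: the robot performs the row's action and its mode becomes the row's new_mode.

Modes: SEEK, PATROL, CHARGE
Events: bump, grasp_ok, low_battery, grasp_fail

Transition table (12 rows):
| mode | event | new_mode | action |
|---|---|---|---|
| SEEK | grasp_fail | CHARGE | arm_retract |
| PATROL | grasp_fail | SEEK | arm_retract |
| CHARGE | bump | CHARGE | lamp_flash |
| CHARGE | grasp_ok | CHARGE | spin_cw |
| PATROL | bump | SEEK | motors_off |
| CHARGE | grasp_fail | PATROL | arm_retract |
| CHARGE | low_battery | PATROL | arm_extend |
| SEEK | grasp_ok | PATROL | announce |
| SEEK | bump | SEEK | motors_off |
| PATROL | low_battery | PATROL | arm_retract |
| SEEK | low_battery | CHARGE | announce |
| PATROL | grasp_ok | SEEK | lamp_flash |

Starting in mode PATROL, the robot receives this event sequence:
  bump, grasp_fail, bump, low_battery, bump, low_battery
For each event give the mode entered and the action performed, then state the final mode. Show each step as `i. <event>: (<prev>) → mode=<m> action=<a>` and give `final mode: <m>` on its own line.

final mode: CHARGE

1. bump: (PATROL) → mode=SEEK action=motors_off
2. grasp_fail: (SEEK) → mode=CHARGE action=arm_retract
3. bump: (CHARGE) → mode=CHARGE action=lamp_flash
4. low_battery: (CHARGE) → mode=PATROL action=arm_extend
5. bump: (PATROL) → mode=SEEK action=motors_off
6. low_battery: (SEEK) → mode=CHARGE action=announce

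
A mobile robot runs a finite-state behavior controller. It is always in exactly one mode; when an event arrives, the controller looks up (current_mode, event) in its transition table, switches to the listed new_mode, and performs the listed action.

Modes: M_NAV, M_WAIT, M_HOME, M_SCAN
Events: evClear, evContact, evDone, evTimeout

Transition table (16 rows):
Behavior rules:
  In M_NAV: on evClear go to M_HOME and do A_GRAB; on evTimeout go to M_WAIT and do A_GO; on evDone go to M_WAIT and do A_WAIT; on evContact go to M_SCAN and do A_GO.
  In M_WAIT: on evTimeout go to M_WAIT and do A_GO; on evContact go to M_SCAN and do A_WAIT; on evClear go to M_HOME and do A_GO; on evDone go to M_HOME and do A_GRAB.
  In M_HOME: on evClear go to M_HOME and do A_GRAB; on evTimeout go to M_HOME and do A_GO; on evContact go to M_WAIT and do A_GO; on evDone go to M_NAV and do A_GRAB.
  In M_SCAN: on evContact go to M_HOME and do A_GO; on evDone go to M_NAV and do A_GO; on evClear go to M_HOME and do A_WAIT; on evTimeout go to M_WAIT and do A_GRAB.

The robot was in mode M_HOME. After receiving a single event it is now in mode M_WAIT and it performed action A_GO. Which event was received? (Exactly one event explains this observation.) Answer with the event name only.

evContact

try evClear: (M_HOME, evClear) → (M_HOME, A_GRAB)
try evContact: (M_HOME, evContact) → (M_WAIT, A_GO)  ← matches
try evDone: (M_HOME, evDone) → (M_NAV, A_GRAB)
try evTimeout: (M_HOME, evTimeout) → (M_HOME, A_GO)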